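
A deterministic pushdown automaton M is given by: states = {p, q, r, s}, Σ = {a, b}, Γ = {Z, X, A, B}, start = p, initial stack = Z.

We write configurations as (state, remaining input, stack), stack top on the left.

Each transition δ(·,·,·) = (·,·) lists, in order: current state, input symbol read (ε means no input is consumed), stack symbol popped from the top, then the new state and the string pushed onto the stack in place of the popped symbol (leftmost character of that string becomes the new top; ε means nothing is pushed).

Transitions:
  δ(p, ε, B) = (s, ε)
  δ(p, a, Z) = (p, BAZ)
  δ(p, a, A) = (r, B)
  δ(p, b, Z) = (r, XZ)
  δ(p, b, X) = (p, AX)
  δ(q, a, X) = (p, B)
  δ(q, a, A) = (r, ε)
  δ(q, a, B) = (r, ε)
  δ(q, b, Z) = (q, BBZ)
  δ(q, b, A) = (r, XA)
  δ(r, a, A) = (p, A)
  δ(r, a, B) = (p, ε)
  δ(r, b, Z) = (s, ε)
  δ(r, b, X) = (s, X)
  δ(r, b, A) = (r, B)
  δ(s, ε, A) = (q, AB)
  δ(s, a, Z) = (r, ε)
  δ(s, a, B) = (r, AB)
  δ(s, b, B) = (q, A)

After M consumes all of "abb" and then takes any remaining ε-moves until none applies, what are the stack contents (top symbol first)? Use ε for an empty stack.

(p, abb, Z)
  read a, top Z: go to p, push BAZ → (p, bb, BAZ)
  ε-move, top B: go to s, push ε → (s, bb, AZ)
  ε-move, top A: go to q, push AB → (q, bb, ABZ)
  read b, top A: go to r, push XA → (r, b, XABZ)
  read b, top X: go to s, push X → (s, ε, XABZ)
All input consumed in state s with stack XABZ.

XABZ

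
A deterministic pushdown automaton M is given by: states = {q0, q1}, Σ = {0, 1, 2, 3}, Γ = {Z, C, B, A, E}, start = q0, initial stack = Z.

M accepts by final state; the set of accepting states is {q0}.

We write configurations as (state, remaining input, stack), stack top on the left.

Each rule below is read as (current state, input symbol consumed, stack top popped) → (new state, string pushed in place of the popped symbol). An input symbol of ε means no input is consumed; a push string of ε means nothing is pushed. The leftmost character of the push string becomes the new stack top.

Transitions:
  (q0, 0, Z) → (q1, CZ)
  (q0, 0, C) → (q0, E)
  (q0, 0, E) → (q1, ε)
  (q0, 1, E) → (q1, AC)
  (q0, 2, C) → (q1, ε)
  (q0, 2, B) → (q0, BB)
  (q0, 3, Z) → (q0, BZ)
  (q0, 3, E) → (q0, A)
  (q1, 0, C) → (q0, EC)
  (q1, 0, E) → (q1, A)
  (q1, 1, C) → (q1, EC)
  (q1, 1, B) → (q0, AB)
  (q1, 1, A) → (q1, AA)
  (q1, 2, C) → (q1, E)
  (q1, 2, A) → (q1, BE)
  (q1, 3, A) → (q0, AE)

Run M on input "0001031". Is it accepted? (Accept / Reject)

Reject

(q0, 0001031, Z)
  read 0, top Z: go to q1, push CZ → (q1, 001031, CZ)
  read 0, top C: go to q0, push EC → (q0, 01031, ECZ)
  read 0, top E: go to q1, push ε → (q1, 1031, CZ)
  read 1, top C: go to q1, push EC → (q1, 031, ECZ)
  read 0, top E: go to q1, push A → (q1, 31, ACZ)
  read 3, top A: go to q0, push AE → (q0, 1, AECZ)
No transition applies at (q0, 1, AECZ); input not fully consumed.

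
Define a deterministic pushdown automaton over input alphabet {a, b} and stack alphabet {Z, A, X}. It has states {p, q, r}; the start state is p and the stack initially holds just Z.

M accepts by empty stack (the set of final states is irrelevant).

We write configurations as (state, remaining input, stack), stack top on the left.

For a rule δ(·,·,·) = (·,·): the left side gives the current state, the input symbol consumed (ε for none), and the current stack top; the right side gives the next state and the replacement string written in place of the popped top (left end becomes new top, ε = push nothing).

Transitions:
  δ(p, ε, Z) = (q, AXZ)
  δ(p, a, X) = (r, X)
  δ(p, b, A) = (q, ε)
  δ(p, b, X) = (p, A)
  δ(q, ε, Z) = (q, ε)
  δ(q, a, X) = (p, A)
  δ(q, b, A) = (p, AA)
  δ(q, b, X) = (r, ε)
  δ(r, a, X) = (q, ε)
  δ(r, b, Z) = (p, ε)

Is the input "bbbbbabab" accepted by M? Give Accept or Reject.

Reject

(p, bbbbbabab, Z)
  ε-move, top Z: go to q, push AXZ → (q, bbbbbabab, AXZ)
  read b, top A: go to p, push AA → (p, bbbbabab, AAXZ)
  read b, top A: go to q, push ε → (q, bbbabab, AXZ)
  read b, top A: go to p, push AA → (p, bbabab, AAXZ)
  read b, top A: go to q, push ε → (q, babab, AXZ)
  read b, top A: go to p, push AA → (p, abab, AAXZ)
No transition applies at (p, abab, AAXZ); input not fully consumed.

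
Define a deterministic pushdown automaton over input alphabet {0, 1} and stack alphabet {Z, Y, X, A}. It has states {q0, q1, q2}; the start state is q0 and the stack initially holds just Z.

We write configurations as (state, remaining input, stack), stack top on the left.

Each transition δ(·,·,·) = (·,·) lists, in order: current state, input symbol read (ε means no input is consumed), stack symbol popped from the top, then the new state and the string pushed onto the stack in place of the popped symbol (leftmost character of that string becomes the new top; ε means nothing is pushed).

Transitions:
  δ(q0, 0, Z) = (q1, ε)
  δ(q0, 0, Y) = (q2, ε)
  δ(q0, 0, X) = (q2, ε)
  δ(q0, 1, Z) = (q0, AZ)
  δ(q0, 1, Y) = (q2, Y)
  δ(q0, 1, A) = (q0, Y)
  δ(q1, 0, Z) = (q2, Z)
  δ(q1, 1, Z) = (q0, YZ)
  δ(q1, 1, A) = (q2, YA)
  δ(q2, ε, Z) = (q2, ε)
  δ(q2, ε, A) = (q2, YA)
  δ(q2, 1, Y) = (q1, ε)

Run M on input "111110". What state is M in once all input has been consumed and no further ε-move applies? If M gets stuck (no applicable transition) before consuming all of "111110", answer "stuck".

(q0, 111110, Z)
  read 1, top Z: go to q0, push AZ → (q0, 11110, AZ)
  read 1, top A: go to q0, push Y → (q0, 1110, YZ)
  read 1, top Y: go to q2, push Y → (q2, 110, YZ)
  read 1, top Y: go to q1, push ε → (q1, 10, Z)
  read 1, top Z: go to q0, push YZ → (q0, 0, YZ)
  read 0, top Y: go to q2, push ε → (q2, ε, Z)
  ε-move, top Z: go to q2, push ε → (q2, ε, ε)
All input consumed; M is in state q2.

q2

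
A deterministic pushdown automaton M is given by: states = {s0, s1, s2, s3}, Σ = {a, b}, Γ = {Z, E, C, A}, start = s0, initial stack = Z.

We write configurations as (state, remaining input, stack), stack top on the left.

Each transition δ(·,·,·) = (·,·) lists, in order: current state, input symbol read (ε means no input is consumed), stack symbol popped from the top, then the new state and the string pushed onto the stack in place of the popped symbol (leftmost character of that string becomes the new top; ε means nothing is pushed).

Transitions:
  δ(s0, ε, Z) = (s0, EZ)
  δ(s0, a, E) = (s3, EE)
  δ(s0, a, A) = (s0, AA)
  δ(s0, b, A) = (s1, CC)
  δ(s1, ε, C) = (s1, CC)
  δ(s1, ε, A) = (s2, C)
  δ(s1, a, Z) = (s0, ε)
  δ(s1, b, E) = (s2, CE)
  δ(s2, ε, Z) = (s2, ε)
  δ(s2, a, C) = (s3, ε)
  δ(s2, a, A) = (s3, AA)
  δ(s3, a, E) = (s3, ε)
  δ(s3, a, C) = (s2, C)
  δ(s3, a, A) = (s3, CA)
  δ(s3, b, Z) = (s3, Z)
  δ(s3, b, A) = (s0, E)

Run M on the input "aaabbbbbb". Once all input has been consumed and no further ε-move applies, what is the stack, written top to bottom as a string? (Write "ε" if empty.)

(s0, aaabbbbbb, Z)
  ε-move, top Z: go to s0, push EZ → (s0, aaabbbbbb, EZ)
  read a, top E: go to s3, push EE → (s3, aabbbbbb, EEZ)
  read a, top E: go to s3, push ε → (s3, abbbbbb, EZ)
  read a, top E: go to s3, push ε → (s3, bbbbbb, Z)
  read b, top Z: go to s3, push Z → (s3, bbbbb, Z)
  read b, top Z: go to s3, push Z → (s3, bbbb, Z)
  read b, top Z: go to s3, push Z → (s3, bbb, Z)
  read b, top Z: go to s3, push Z → (s3, bb, Z)
  read b, top Z: go to s3, push Z → (s3, b, Z)
  read b, top Z: go to s3, push Z → (s3, ε, Z)
All input consumed in state s3 with stack Z.

Z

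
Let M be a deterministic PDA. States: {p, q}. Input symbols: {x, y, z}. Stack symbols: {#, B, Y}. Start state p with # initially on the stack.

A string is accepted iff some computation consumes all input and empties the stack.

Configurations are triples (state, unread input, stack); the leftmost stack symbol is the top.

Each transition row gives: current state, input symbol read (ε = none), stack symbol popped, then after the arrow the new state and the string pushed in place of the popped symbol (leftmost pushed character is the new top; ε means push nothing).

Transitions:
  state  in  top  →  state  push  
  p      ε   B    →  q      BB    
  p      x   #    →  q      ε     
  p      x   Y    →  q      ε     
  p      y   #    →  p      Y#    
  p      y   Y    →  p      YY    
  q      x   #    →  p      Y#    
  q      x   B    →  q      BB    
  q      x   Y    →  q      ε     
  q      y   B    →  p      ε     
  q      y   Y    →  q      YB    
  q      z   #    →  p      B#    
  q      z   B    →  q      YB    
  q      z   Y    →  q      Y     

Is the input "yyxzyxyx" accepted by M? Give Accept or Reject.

(p, yyxzyxyx, #)
  read y, top #: go to p, push Y# → (p, yxzyxyx, Y#)
  read y, top Y: go to p, push YY → (p, xzyxyx, YY#)
  read x, top Y: go to q, push ε → (q, zyxyx, Y#)
  read z, top Y: go to q, push Y → (q, yxyx, Y#)
  read y, top Y: go to q, push YB → (q, xyx, YB#)
  read x, top Y: go to q, push ε → (q, yx, B#)
  read y, top B: go to p, push ε → (p, x, #)
  read x, top #: go to q, push ε → (q, ε, ε)
All input consumed and the stack is empty.

Accept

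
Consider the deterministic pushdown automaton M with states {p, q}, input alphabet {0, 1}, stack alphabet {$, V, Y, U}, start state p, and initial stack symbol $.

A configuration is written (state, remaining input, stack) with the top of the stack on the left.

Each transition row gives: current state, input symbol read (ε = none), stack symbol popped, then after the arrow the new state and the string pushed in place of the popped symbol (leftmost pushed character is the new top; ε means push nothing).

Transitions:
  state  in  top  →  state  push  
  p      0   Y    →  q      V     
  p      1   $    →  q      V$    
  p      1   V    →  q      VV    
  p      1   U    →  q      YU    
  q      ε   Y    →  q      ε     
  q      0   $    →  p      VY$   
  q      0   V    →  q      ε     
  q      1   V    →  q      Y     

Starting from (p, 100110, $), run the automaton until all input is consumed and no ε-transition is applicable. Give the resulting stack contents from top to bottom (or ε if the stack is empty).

(p, 100110, $)
  read 1, top $: go to q, push V$ → (q, 00110, V$)
  read 0, top V: go to q, push ε → (q, 0110, $)
  read 0, top $: go to p, push VY$ → (p, 110, VY$)
  read 1, top V: go to q, push VV → (q, 10, VVY$)
  read 1, top V: go to q, push Y → (q, 0, YVY$)
  ε-move, top Y: go to q, push ε → (q, 0, VY$)
  read 0, top V: go to q, push ε → (q, ε, Y$)
  ε-move, top Y: go to q, push ε → (q, ε, $)
All input consumed in state q with stack $.

$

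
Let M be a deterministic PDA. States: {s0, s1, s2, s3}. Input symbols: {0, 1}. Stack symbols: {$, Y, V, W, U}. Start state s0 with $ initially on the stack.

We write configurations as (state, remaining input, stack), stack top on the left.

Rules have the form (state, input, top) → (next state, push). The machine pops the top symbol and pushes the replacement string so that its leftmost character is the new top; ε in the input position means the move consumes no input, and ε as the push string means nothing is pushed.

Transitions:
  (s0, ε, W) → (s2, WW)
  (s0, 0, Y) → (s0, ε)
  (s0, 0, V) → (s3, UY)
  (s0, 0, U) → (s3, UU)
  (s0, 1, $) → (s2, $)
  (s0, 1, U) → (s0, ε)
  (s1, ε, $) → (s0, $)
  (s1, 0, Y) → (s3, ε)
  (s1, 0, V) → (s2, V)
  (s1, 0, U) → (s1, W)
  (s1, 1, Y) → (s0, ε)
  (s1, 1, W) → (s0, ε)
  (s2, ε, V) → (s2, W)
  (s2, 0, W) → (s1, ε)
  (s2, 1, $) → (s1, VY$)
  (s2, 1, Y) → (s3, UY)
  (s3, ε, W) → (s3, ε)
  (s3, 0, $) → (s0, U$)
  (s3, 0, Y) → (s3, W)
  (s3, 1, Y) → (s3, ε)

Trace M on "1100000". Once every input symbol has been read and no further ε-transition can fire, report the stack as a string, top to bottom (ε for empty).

(s0, 1100000, $) ⊢ (s2, 100000, $) ⊢ (s1, 00000, VY$) ⊢ (s2, 0000, VY$) ⊢ (s2, 0000, WY$) ⊢ (s1, 000, Y$) ⊢ (s3, 00, $) ⊢ (s0, 0, U$) ⊢ (s3, ε, UU$)
All input consumed in state s3 with stack UU$.

UU$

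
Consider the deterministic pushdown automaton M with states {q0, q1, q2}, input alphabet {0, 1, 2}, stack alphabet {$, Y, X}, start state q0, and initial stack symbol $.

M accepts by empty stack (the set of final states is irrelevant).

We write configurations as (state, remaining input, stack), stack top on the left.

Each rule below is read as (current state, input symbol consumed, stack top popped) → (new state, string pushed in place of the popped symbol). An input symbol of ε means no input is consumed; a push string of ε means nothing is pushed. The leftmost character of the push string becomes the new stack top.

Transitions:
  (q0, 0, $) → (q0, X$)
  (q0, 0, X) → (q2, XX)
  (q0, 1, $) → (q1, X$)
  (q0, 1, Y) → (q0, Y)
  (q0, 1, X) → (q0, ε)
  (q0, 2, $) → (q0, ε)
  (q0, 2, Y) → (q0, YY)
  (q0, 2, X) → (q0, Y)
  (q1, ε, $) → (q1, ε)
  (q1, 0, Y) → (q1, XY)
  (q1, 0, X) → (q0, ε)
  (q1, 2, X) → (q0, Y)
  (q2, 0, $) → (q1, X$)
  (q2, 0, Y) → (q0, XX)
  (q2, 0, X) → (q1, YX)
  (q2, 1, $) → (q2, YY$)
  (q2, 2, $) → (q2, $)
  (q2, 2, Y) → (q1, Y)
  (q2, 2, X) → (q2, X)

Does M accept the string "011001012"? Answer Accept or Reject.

Accept

(q0, 011001012, $)
  read 0, top $: go to q0, push X$ → (q0, 11001012, X$)
  read 1, top X: go to q0, push ε → (q0, 1001012, $)
  read 1, top $: go to q1, push X$ → (q1, 001012, X$)
  read 0, top X: go to q0, push ε → (q0, 01012, $)
  read 0, top $: go to q0, push X$ → (q0, 1012, X$)
  read 1, top X: go to q0, push ε → (q0, 012, $)
  read 0, top $: go to q0, push X$ → (q0, 12, X$)
  read 1, top X: go to q0, push ε → (q0, 2, $)
  read 2, top $: go to q0, push ε → (q0, ε, ε)
All input consumed and the stack is empty.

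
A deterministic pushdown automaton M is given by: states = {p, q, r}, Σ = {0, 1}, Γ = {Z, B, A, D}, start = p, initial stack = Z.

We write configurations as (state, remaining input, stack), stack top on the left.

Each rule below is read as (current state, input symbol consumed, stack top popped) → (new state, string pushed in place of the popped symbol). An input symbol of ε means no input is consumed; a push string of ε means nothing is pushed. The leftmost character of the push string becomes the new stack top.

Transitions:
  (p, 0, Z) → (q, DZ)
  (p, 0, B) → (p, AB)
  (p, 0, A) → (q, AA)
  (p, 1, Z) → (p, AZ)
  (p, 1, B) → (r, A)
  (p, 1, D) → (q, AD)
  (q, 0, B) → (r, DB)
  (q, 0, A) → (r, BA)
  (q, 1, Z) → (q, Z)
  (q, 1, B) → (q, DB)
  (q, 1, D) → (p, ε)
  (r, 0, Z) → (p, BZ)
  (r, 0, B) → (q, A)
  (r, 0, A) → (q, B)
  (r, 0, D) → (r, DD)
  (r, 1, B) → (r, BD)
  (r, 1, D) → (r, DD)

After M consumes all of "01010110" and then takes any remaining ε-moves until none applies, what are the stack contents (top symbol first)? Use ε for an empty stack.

(p, 01010110, Z)
  read 0, top Z: go to q, push DZ → (q, 1010110, DZ)
  read 1, top D: go to p, push ε → (p, 010110, Z)
  read 0, top Z: go to q, push DZ → (q, 10110, DZ)
  read 1, top D: go to p, push ε → (p, 0110, Z)
  read 0, top Z: go to q, push DZ → (q, 110, DZ)
  read 1, top D: go to p, push ε → (p, 10, Z)
  read 1, top Z: go to p, push AZ → (p, 0, AZ)
  read 0, top A: go to q, push AA → (q, ε, AAZ)
All input consumed in state q with stack AAZ.

AAZ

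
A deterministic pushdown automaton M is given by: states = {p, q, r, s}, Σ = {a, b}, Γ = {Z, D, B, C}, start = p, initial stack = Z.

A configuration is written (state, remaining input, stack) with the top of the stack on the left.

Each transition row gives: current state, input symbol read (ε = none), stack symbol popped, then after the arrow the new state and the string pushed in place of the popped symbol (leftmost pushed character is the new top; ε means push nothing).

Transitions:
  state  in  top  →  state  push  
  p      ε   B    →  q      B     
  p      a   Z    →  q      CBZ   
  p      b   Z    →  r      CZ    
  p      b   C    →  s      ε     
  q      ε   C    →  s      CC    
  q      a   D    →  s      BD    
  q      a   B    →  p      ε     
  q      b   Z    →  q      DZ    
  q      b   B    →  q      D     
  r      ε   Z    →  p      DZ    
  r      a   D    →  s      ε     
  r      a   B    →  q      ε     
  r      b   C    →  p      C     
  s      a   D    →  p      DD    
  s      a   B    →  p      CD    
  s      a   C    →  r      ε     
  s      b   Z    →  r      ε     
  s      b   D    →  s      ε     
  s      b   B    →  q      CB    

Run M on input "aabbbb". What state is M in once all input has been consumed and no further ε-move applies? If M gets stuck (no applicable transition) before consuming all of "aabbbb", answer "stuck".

stuck

(p, aabbbb, Z)
  read a, top Z: go to q, push CBZ → (q, abbbb, CBZ)
  ε-move, top C: go to s, push CC → (s, abbbb, CCBZ)
  read a, top C: go to r, push ε → (r, bbbb, CBZ)
  read b, top C: go to p, push C → (p, bbb, CBZ)
  read b, top C: go to s, push ε → (s, bb, BZ)
  read b, top B: go to q, push CB → (q, b, CBZ)
  ε-move, top C: go to s, push CC → (s, b, CCBZ)
No transition for (s, b, top C); M blocks with input b remaining.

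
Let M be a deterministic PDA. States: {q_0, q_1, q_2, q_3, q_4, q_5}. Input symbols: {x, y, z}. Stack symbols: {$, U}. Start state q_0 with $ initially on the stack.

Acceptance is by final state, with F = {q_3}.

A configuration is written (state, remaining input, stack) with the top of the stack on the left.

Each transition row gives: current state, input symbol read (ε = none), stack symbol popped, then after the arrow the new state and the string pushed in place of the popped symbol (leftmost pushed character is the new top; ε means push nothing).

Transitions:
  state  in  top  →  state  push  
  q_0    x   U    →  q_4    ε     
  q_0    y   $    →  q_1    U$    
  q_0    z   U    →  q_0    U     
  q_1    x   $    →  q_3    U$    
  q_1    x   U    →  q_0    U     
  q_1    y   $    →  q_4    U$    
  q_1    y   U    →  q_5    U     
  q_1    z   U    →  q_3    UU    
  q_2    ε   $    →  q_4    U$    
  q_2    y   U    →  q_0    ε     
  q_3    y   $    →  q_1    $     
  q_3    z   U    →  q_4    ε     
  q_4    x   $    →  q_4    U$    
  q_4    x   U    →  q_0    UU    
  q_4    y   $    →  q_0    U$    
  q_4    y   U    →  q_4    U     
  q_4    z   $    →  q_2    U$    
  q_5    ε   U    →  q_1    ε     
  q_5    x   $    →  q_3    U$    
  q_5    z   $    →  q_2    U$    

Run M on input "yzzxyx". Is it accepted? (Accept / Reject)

(q_0, yzzxyx, $)
  read y, top $: go to q_1, push U$ → (q_1, zzxyx, U$)
  read z, top U: go to q_3, push UU → (q_3, zxyx, UU$)
  read z, top U: go to q_4, push ε → (q_4, xyx, U$)
  read x, top U: go to q_0, push UU → (q_0, yx, UU$)
No transition applies at (q_0, yx, UU$); input not fully consumed.

Reject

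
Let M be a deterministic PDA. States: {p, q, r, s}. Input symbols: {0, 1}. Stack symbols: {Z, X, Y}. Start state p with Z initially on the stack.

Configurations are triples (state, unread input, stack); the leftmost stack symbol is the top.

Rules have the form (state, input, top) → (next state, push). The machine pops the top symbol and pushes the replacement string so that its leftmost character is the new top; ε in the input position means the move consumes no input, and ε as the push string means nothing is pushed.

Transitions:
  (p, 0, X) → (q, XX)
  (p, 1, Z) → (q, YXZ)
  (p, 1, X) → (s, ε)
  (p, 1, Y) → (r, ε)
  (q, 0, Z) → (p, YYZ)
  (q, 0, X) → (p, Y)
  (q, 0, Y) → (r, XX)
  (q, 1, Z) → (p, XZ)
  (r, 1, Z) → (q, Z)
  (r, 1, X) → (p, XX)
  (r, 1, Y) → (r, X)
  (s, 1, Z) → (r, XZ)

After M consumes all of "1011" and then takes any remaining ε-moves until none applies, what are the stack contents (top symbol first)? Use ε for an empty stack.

(p, 1011, Z) ⊢ (q, 011, YXZ) ⊢ (r, 11, XXXZ) ⊢ (p, 1, XXXXZ) ⊢ (s, ε, XXXZ)
All input consumed in state s with stack XXXZ.

XXXZ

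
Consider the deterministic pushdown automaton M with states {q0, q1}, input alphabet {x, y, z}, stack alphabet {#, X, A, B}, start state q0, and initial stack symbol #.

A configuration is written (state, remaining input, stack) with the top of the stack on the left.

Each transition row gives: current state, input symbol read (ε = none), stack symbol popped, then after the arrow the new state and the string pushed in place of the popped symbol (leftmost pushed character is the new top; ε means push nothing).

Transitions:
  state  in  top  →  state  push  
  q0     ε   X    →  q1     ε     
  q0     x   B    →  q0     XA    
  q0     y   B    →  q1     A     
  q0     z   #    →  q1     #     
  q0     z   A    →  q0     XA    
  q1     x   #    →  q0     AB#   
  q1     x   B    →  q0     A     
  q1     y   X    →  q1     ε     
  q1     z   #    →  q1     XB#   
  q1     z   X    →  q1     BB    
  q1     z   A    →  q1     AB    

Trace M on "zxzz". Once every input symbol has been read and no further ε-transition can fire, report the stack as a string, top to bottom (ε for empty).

(q0, zxzz, #)
  read z, top #: go to q1, push # → (q1, xzz, #)
  read x, top #: go to q0, push AB# → (q0, zz, AB#)
  read z, top A: go to q0, push XA → (q0, z, XAB#)
  ε-move, top X: go to q1, push ε → (q1, z, AB#)
  read z, top A: go to q1, push AB → (q1, ε, ABB#)
All input consumed in state q1 with stack ABB#.

ABB#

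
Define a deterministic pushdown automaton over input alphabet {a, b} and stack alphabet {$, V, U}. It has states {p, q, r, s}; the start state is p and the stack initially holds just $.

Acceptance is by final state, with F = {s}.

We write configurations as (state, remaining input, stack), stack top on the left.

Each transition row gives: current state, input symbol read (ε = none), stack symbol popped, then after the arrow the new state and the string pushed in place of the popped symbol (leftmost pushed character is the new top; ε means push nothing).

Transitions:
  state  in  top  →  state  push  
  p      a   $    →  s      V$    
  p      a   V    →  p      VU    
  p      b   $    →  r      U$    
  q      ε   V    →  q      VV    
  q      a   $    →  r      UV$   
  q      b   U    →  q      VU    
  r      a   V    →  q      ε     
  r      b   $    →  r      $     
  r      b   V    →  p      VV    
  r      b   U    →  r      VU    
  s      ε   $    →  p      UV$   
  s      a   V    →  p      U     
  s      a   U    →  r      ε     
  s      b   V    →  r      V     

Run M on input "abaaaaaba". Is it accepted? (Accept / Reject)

Reject

(p, abaaaaaba, $)
  read a, top $: go to s, push V$ → (s, baaaaaba, V$)
  read b, top V: go to r, push V → (r, aaaaaba, V$)
  read a, top V: go to q, push ε → (q, aaaaba, $)
  read a, top $: go to r, push UV$ → (r, aaaba, UV$)
No transition applies at (r, aaaba, UV$); input not fully consumed.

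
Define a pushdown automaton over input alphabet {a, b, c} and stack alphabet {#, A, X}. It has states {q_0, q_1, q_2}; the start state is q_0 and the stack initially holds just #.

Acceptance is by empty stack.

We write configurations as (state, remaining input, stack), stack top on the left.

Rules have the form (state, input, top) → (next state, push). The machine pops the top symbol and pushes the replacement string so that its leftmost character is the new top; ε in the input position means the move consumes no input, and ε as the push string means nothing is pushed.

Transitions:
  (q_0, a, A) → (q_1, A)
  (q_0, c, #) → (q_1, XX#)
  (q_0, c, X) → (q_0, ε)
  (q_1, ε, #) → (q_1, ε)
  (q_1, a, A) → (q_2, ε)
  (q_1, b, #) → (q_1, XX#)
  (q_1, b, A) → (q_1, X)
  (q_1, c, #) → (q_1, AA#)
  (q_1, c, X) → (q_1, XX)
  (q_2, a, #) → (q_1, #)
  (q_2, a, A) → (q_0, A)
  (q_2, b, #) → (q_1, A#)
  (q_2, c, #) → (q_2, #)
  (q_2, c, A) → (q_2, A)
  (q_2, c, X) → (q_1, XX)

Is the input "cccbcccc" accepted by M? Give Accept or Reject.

Reject

No computation consumes all input and empties the stack.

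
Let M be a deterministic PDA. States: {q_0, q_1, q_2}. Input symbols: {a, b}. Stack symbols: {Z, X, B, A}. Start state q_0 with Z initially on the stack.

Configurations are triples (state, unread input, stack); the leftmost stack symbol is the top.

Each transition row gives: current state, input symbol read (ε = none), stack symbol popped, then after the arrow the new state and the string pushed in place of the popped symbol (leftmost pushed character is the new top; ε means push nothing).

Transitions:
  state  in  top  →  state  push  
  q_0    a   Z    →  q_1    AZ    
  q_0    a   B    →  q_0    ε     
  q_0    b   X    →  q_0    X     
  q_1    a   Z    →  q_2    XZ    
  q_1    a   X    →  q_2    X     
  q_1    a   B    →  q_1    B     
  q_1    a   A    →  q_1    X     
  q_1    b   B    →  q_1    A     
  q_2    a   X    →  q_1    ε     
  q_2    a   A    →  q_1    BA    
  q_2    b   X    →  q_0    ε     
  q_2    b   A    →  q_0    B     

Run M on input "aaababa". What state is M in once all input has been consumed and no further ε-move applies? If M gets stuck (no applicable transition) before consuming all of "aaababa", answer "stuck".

stuck

(q_0, aaababa, Z)
  read a, top Z: go to q_1, push AZ → (q_1, aababa, AZ)
  read a, top A: go to q_1, push X → (q_1, ababa, XZ)
  read a, top X: go to q_2, push X → (q_2, baba, XZ)
  read b, top X: go to q_0, push ε → (q_0, aba, Z)
  read a, top Z: go to q_1, push AZ → (q_1, ba, AZ)
No transition for (q_1, b, top A); M blocks with input ba remaining.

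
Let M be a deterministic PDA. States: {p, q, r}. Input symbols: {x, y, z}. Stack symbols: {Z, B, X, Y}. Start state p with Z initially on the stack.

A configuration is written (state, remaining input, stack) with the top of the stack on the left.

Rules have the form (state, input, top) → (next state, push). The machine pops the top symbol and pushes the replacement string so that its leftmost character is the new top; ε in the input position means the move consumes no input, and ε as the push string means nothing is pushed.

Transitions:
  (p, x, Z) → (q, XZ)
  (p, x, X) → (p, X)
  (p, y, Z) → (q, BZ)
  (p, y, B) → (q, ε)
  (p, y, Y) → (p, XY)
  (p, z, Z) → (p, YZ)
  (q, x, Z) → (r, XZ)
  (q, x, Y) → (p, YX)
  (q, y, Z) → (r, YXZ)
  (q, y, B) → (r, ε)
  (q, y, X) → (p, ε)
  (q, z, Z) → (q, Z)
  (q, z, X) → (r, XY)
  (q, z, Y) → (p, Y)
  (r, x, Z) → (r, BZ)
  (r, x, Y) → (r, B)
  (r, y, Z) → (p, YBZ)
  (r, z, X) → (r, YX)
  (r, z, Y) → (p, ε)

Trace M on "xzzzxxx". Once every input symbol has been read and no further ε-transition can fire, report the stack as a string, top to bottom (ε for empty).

(p, xzzzxxx, Z) ⊢ (q, zzzxxx, XZ) ⊢ (r, zzxxx, XYZ) ⊢ (r, zxxx, YXYZ) ⊢ (p, xxx, XYZ) ⊢ (p, xx, XYZ) ⊢ (p, x, XYZ) ⊢ (p, ε, XYZ)
All input consumed in state p with stack XYZ.

XYZ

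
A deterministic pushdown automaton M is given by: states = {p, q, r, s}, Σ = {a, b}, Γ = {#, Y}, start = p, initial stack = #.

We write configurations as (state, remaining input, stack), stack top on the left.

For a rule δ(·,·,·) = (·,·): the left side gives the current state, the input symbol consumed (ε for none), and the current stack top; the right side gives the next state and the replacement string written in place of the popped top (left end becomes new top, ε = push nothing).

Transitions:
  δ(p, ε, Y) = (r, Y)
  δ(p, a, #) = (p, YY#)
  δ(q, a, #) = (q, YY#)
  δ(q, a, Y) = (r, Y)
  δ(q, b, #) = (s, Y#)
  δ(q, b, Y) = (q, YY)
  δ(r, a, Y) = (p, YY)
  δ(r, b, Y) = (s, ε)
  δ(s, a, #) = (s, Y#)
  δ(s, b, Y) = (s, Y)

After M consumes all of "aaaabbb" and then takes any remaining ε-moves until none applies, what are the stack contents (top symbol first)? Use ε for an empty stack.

YYYY#

(p, aaaabbb, #)
  read a, top #: go to p, push YY# → (p, aaabbb, YY#)
  ε-move, top Y: go to r, push Y → (r, aaabbb, YY#)
  read a, top Y: go to p, push YY → (p, aabbb, YYY#)
  ε-move, top Y: go to r, push Y → (r, aabbb, YYY#)
  read a, top Y: go to p, push YY → (p, abbb, YYYY#)
  ε-move, top Y: go to r, push Y → (r, abbb, YYYY#)
  read a, top Y: go to p, push YY → (p, bbb, YYYYY#)
  ε-move, top Y: go to r, push Y → (r, bbb, YYYYY#)
  read b, top Y: go to s, push ε → (s, bb, YYYY#)
  read b, top Y: go to s, push Y → (s, b, YYYY#)
  read b, top Y: go to s, push Y → (s, ε, YYYY#)
All input consumed in state s with stack YYYY#.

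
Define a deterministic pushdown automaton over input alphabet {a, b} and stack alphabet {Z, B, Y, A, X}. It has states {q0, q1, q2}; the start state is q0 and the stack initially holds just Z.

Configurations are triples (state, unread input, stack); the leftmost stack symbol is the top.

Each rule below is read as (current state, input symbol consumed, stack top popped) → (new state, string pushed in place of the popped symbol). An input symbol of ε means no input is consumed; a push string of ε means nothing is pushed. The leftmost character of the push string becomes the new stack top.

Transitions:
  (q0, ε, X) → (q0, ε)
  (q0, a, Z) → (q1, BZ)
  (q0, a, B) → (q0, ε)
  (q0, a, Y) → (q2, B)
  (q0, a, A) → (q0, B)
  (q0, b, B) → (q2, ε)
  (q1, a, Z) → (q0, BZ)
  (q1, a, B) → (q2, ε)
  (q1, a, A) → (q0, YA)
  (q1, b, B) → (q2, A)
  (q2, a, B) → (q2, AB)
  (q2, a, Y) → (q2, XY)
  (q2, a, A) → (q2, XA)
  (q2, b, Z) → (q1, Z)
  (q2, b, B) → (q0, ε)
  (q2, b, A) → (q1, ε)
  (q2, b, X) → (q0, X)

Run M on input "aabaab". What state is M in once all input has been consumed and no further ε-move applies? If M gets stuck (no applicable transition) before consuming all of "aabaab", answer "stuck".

stuck

(q0, aabaab, Z) ⊢ (q1, abaab, BZ) ⊢ (q2, baab, Z) ⊢ (q1, aab, Z) ⊢ (q0, ab, BZ) ⊢ (q0, b, Z)
No transition for (q0, b, top Z); M blocks with input b remaining.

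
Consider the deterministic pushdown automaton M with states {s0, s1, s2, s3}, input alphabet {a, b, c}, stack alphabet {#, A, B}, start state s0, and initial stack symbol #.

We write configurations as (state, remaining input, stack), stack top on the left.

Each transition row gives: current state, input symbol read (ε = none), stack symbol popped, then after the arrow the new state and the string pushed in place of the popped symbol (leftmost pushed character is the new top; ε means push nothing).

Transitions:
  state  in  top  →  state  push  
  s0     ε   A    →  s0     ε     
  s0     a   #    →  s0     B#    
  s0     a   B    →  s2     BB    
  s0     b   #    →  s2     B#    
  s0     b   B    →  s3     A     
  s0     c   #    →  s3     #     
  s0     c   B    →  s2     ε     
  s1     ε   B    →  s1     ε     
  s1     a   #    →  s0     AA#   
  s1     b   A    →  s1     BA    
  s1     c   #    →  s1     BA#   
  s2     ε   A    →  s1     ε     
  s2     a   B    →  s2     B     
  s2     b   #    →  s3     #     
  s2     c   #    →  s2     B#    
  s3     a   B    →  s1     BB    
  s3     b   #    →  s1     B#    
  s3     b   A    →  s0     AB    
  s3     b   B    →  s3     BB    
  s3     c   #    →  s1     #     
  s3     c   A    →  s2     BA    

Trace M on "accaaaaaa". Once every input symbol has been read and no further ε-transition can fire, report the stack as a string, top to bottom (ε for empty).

B#

(s0, accaaaaaa, #) ⊢ (s0, ccaaaaaa, B#) ⊢ (s2, caaaaaa, #) ⊢ (s2, aaaaaa, B#) ⊢ (s2, aaaaa, B#) ⊢ (s2, aaaa, B#) ⊢ (s2, aaa, B#) ⊢ (s2, aa, B#) ⊢ (s2, a, B#) ⊢ (s2, ε, B#)
All input consumed in state s2 with stack B#.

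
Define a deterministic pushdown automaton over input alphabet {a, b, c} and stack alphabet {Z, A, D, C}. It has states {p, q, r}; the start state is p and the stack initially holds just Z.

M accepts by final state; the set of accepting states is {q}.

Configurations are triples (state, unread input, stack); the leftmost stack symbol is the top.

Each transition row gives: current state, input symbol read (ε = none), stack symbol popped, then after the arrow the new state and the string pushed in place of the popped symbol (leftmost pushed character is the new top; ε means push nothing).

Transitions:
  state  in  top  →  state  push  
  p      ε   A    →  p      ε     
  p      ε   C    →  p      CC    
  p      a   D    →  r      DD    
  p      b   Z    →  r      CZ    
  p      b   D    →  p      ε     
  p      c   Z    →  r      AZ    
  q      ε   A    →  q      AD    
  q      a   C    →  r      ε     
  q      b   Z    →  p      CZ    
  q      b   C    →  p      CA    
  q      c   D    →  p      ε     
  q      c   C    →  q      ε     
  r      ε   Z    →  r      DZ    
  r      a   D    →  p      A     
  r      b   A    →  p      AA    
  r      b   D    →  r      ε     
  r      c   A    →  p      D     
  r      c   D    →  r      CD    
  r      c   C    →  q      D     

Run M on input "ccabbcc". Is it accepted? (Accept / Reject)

Accept

(p, ccabbcc, Z)
  read c, top Z: go to r, push AZ → (r, cabbcc, AZ)
  read c, top A: go to p, push D → (p, abbcc, DZ)
  read a, top D: go to r, push DD → (r, bbcc, DDZ)
  read b, top D: go to r, push ε → (r, bcc, DZ)
  read b, top D: go to r, push ε → (r, cc, Z)
  ε-move, top Z: go to r, push DZ → (r, cc, DZ)
  read c, top D: go to r, push CD → (r, c, CDZ)
  read c, top C: go to q, push D → (q, ε, DDZ)
All input consumed; state q ∈ F.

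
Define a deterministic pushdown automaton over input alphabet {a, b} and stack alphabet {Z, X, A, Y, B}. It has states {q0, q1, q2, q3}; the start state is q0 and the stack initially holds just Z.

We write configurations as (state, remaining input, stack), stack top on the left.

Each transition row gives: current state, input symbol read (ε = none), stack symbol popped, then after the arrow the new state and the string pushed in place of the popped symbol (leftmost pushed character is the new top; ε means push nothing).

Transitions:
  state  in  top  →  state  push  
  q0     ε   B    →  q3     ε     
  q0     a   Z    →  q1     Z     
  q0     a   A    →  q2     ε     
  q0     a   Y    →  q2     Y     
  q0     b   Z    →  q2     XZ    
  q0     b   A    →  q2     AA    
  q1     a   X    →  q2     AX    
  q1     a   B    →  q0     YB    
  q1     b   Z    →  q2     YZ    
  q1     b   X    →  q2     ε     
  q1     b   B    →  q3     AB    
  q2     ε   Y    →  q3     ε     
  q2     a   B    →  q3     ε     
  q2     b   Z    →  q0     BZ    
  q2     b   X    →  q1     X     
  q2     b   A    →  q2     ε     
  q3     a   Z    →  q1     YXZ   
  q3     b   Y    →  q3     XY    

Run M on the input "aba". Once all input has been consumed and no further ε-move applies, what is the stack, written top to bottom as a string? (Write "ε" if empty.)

YXZ

(q0, aba, Z)
  read a, top Z: go to q1, push Z → (q1, ba, Z)
  read b, top Z: go to q2, push YZ → (q2, a, YZ)
  ε-move, top Y: go to q3, push ε → (q3, a, Z)
  read a, top Z: go to q1, push YXZ → (q1, ε, YXZ)
All input consumed in state q1 with stack YXZ.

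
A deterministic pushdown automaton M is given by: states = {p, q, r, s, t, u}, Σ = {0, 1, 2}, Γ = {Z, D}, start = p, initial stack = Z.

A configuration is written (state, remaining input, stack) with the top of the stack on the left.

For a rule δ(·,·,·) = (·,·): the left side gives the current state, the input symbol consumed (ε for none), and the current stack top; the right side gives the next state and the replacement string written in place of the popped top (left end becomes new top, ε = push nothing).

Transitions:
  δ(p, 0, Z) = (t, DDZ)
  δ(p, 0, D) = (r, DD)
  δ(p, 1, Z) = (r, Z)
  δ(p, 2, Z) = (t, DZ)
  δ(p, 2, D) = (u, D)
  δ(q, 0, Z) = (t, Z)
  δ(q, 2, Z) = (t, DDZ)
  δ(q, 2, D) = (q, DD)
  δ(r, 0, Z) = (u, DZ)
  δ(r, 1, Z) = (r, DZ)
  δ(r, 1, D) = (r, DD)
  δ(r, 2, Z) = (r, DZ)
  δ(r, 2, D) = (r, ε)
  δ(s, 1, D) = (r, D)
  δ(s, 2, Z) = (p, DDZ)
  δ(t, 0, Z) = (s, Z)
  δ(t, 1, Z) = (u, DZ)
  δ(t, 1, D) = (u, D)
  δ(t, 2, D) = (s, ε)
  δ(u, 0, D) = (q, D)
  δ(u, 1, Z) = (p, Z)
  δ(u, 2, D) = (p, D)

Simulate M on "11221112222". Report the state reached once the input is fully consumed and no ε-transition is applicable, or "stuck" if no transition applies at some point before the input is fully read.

r

(p, 11221112222, Z)
  read 1, top Z: go to r, push Z → (r, 1221112222, Z)
  read 1, top Z: go to r, push DZ → (r, 221112222, DZ)
  read 2, top D: go to r, push ε → (r, 21112222, Z)
  read 2, top Z: go to r, push DZ → (r, 1112222, DZ)
  read 1, top D: go to r, push DD → (r, 112222, DDZ)
  read 1, top D: go to r, push DD → (r, 12222, DDDZ)
  read 1, top D: go to r, push DD → (r, 2222, DDDDZ)
  read 2, top D: go to r, push ε → (r, 222, DDDZ)
  read 2, top D: go to r, push ε → (r, 22, DDZ)
  read 2, top D: go to r, push ε → (r, 2, DZ)
  read 2, top D: go to r, push ε → (r, ε, Z)
All input consumed; M is in state r.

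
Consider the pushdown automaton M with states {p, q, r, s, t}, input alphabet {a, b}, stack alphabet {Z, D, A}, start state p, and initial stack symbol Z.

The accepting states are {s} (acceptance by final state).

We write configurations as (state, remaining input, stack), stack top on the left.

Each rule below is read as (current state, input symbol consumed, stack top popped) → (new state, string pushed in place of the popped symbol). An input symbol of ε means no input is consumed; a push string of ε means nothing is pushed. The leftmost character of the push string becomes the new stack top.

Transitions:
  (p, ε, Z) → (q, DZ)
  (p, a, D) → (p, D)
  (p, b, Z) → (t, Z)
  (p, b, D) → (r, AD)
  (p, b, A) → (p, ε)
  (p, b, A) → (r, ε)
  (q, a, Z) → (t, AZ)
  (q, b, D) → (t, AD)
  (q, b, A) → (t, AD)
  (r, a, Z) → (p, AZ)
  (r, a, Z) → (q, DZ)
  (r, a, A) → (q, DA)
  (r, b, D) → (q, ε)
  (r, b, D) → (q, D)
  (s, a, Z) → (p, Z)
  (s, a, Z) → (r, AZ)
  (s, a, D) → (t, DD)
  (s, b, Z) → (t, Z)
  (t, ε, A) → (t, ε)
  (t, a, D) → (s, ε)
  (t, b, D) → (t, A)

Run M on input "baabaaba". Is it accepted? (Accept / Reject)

One accepting computation: (p, baabaaba, Z) ⊢ (q, baabaaba, DZ) ⊢ (t, aabaaba, ADZ) ⊢ (t, aabaaba, DZ) ⊢ (s, abaaba, Z) ⊢ (p, baaba, Z) ⊢ (q, baaba, DZ) ⊢ (t, aaba, ADZ) ⊢ (t, aaba, DZ) ⊢ (s, aba, Z) ⊢ (p, ba, Z) ⊢ (q, ba, DZ) ⊢ (t, a, ADZ) ⊢ (t, a, DZ) ⊢ (s, ε, Z)
All input consumed and state s ∈ F.

Accept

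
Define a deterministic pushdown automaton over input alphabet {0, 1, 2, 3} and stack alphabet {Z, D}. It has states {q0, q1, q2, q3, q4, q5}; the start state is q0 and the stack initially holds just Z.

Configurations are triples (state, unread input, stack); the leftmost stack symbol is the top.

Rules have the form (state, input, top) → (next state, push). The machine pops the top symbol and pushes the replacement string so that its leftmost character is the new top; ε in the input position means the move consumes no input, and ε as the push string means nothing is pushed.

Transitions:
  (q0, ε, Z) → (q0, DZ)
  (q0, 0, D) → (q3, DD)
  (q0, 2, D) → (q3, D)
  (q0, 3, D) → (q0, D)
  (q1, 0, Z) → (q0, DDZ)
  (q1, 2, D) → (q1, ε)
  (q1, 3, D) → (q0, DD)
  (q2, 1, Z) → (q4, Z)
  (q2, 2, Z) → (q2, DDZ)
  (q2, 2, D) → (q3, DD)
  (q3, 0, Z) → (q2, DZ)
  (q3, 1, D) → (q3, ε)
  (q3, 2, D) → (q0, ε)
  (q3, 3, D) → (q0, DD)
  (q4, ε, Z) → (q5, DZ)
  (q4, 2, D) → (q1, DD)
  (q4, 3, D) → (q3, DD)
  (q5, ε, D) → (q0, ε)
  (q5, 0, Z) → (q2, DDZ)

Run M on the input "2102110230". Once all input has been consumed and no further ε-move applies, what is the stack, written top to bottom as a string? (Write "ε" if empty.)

(q0, 2102110230, Z)
  ε-move, top Z: go to q0, push DZ → (q0, 2102110230, DZ)
  read 2, top D: go to q3, push D → (q3, 102110230, DZ)
  read 1, top D: go to q3, push ε → (q3, 02110230, Z)
  read 0, top Z: go to q2, push DZ → (q2, 2110230, DZ)
  read 2, top D: go to q3, push DD → (q3, 110230, DDZ)
  read 1, top D: go to q3, push ε → (q3, 10230, DZ)
  read 1, top D: go to q3, push ε → (q3, 0230, Z)
  read 0, top Z: go to q2, push DZ → (q2, 230, DZ)
  read 2, top D: go to q3, push DD → (q3, 30, DDZ)
  read 3, top D: go to q0, push DD → (q0, 0, DDDZ)
  read 0, top D: go to q3, push DD → (q3, ε, DDDDZ)
All input consumed in state q3 with stack DDDDZ.

DDDDZ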